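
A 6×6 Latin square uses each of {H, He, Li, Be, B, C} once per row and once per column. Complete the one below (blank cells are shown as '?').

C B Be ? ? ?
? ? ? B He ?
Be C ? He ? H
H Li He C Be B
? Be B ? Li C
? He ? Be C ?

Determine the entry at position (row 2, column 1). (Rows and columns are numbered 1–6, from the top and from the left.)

Li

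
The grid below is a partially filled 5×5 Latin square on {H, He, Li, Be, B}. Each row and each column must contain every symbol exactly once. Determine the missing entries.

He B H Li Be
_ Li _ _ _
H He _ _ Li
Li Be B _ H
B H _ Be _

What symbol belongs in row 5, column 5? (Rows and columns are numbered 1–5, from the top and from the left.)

(r2,c1) = Be
(r2,c3) = He
(r2,c5) = B
(r3,c3) = Be
(r3,c4) = B
(r4,c4) = He
(r5,c3) = Li
(r5,c5) = He

He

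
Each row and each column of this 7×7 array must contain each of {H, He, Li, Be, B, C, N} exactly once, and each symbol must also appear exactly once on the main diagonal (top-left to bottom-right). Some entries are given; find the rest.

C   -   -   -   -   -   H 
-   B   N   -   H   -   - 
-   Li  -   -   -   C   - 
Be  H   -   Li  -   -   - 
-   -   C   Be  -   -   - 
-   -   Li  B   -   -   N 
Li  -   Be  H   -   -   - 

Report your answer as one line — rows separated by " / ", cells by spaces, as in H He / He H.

Cell (r2,c1): row 2 has {H,B,N}; column 1 has {Li,Be,C} → He.
Cell (r2,c4): row 2 has {H,He,B,N}; column 4 has {H,Li,Be,B} → C.
Cell (r6,c1): row 6 has {Li,B,N}; column 1 has {He,Li,Be,C} → H.
Cell (r7,c7): row 7 has {H,Li,Be}; column 7 has {H,N}; the diagonal has {Li,B,C} → He.
Cell (r3,c3): row 3 has {Li,C}; column 3 has {Li,Be,C,N}; the diagonal has {He,Li,B,C} → H.
Cell (r5,c5): row 5 has {Be,C}; column 5 has {H}; the diagonal has {H,He,Li,B,C} → N.
Cell (r6,c6): row 6 has {H,Li,B,N}; column 6 has {C}; the diagonal has {H,He,Li,B,C,N} → Be.
Cell (r2,c6): row 2 has {H,He,B,C,N}; column 6 has {Be,C} → Li.
Cell (r2,c7): row 2 has {H,He,Li,B,C,N}; column 7 has {H,He,N} → Be.
Cell (r3,c7): row 3 has {H,Li,C}; column 7 has {H,He,Be,N} → B.
Cell (r4,c7): row 4 has {H,Li,Be}; column 7 has {H,He,Be,B,N} → C.
Cell (r5,c1): row 5 has {Be,C,N}; column 1 has {H,He,Li,Be,C} → B.
Cell (r5,c2): row 5 has {Be,B,C,N}; column 2 has {H,Li,B} → He.
Cell (r5,c6): row 5 has {He,Be,B,C,N}; column 6 has {Li,Be,C} → H.
Cell (r5,c7): row 5 has {H,He,Be,B,C,N}; column 7 has {H,He,Be,B,C,N} → Li.
Cell (r6,c2): row 6 has {H,Li,Be,B,N}; column 2 has {H,He,Li,B} → C.
Cell (r6,c5): row 6 has {H,Li,Be,B,C,N}; column 5 has {H,N} → He.
Cell (r7,c2): row 7 has {H,He,Li,Be}; column 2 has {H,He,Li,B,C} → N.
Cell (r7,c6): row 7 has {H,He,Li,Be,N}; column 6 has {H,Li,Be,C} → B.
Cell (r1,c2): row 1 has {H,C}; column 2 has {H,He,Li,B,C,N} → Be.
Cell (r3,c1): row 3 has {H,Li,B,C}; column 1 has {H,He,Li,Be,B,C} → N.
Cell (r3,c4): row 3 has {H,Li,B,C,N}; column 4 has {H,Li,Be,B,C} → He.
Cell (r3,c5): row 3 has {H,He,Li,B,C,N}; column 5 has {H,He,N} → Be.
Cell (r4,c5): row 4 has {H,Li,Be,C}; column 5 has {H,He,Be,N} → B.
Cell (r7,c5): row 7 has {H,He,Li,Be,B,N}; column 5 has {H,He,Be,B,N} → C.
Cell (r1,c4): row 1 has {H,Be,C}; column 4 has {H,He,Li,Be,B,C} → N.
Cell (r1,c5): row 1 has {H,Be,C,N}; column 5 has {H,He,Be,B,C,N} → Li.
Cell (r1,c6): row 1 has {H,Li,Be,C,N}; column 6 has {H,Li,Be,B,C} → He.
Cell (r4,c3): row 4 has {H,Li,Be,B,C}; column 3 has {H,Li,Be,C,N} → He.
Cell (r4,c6): row 4 has {H,He,Li,Be,B,C}; column 6 has {H,He,Li,Be,B,C} → N.
Cell (r1,c3): row 1 has {H,He,Li,Be,C,N}; column 3 has {H,He,Li,Be,C,N} → B.

C Be B N Li He H / He B N C H Li Be / N Li H He Be C B / Be H He Li B N C / B He C Be N H Li / H C Li B He Be N / Li N Be H C B He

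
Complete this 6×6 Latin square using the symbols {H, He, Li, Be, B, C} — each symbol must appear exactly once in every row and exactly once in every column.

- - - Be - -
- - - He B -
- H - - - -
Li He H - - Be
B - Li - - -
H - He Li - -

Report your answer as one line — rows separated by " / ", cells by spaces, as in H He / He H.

He B C Be H Li / C Li Be He B H / Be H B C Li He / Li He H B C Be / B Be Li H He C / H C He Li Be B

(r4,c5) = C
(r6,c5) = Be
(r4,c4) = B
(r3,c4) = C
(r5,c4) = H
(r5,c5) = He
(r5,c6) = C
(r6,c6) = B
(r3,c5) = Li
(r3,c6) = He
(r5,c2) = Be
(r6,c2) = C
(r1,c5) = H
(r1,c6) = Li
(r2,c2) = Li
(r2,c6) = H
(r3,c1) = Be
(r3,c3) = B
(r1,c2) = B
(r1,c3) = C
(r2,c1) = C
(r2,c3) = Be
(r1,c1) = He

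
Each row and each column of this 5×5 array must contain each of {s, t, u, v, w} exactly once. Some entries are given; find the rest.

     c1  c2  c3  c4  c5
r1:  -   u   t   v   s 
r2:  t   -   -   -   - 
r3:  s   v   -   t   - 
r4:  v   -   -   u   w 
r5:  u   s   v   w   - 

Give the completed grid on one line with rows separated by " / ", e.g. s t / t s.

w u t v s / t w u s v / s v w t u / v t s u w / u s v w t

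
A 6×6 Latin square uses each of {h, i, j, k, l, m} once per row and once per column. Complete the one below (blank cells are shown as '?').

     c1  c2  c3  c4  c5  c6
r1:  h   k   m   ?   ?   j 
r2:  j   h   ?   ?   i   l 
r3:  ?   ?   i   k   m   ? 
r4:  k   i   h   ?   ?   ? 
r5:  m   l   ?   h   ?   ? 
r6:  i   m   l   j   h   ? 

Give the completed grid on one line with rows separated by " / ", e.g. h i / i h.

h k m i l j / j h k m i l / l j i k m h / k i h l j m / m l j h k i / i m l j h k

At row 1, column 5: row 1 has {h,j,k,m}; column 5 has {h,i,m}; that leaves l.
At row 2, column 3: row 2 has {h,i,j,l}; column 3 has {h,i,l,m}; that leaves k.
At row 2, column 4: row 2 has {h,i,j,k,l}; column 4 has {h,j,k}; that leaves m.
At row 3, column 1: row 3 has {i,k,m}; column 1 has {h,i,j,k,m}; that leaves l.
At row 3, column 2: row 3 has {i,k,l,m}; column 2 has {h,i,k,l,m}; that leaves j.
At row 3, column 6: row 3 has {i,j,k,l,m}; column 6 has {j,l}; that leaves h.
At row 4, column 4: row 4 has {h,i,k}; column 4 has {h,j,k,m}; that leaves l.
At row 4, column 5: row 4 has {h,i,k,l}; column 5 has {h,i,l,m}; that leaves j.
At row 4, column 6: row 4 has {h,i,j,k,l}; column 6 has {h,j,l}; that leaves m.
At row 5, column 3: row 5 has {h,l,m}; column 3 has {h,i,k,l,m}; that leaves j.
At row 5, column 5: row 5 has {h,j,l,m}; column 5 has {h,i,j,l,m}; that leaves k.
At row 5, column 6: row 5 has {h,j,k,l,m}; column 6 has {h,j,l,m}; that leaves i.
At row 6, column 6: row 6 has {h,i,j,l,m}; column 6 has {h,i,j,l,m}; that leaves k.
At row 1, column 4: row 1 has {h,j,k,l,m}; column 4 has {h,j,k,l,m}; that leaves i.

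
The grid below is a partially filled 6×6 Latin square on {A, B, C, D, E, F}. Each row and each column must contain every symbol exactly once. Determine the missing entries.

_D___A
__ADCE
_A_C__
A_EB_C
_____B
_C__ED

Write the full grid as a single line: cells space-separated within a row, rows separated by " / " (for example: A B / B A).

C D B E F A / F B A D C E / E A D C B F / A F E B D C / D E C F A B / B C F A E D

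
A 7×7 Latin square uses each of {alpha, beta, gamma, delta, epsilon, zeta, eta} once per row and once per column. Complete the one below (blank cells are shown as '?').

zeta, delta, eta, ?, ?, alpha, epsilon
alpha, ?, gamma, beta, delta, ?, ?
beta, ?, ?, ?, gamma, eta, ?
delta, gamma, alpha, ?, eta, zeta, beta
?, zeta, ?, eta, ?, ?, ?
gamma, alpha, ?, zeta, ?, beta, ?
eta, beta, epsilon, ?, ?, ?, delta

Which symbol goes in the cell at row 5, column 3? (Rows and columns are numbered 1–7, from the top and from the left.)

(r1,c4) = gamma
(r1,c5) = beta
(r2,c6) = epsilon
(r3,c2) = epsilon
(r4,c4) = epsilon
(r5,c1) = epsilon
(r5,c5) = alpha
(r5,c7) = gamma
(r6,c3) = delta
(r6,c5) = epsilon
(r6,c7) = eta
(r7,c4) = alpha
(r7,c5) = zeta
(r7,c6) = gamma
(r2,c2) = eta
(r2,c7) = zeta
(r3,c3) = zeta
(r3,c4) = delta
(r3,c7) = alpha
(r5,c3) = beta

beta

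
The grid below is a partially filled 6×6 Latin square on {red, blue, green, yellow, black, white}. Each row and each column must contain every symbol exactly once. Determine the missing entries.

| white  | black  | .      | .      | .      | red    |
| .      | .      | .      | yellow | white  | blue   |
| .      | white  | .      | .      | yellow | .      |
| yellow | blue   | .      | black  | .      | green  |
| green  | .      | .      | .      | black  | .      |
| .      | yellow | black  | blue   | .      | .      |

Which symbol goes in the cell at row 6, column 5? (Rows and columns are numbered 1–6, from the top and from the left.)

(r1,c4) = green
(r1,c5) = blue
(r3,c4) = red
(r3,c6) = black
(r4,c5) = red
(r5,c2) = red
(r5,c4) = white
(r5,c6) = yellow
(r6,c1) = red
(r6,c5) = green

green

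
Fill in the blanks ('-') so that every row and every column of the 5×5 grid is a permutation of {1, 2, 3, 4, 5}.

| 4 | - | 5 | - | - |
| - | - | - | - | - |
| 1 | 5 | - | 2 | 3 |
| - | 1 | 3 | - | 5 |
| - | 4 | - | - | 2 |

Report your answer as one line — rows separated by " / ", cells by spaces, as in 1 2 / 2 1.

4 2 5 3 1 / 5 3 2 1 4 / 1 5 4 2 3 / 2 1 3 4 5 / 3 4 1 5 2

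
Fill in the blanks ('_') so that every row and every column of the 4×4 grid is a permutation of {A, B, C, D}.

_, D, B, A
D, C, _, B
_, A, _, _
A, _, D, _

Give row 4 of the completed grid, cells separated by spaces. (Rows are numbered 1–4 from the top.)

A B D C

(r1,c1) = C
(r2,c3) = A
(r3,c1) = B
(r3,c3) = C
(r3,c4) = D
(r4,c2) = B
(r4,c4) = C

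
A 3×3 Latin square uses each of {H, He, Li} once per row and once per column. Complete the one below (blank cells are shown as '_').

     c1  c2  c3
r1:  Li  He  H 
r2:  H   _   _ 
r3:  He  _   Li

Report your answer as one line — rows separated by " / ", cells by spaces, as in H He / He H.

(r2,c2) = Li
(r2,c3) = He
(r3,c2) = H

Li He H / H Li He / He H Li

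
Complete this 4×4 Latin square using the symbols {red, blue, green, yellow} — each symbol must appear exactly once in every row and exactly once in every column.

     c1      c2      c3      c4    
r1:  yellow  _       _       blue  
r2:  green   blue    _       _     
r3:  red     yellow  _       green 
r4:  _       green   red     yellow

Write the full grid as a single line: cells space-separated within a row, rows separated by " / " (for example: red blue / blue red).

yellow red green blue / green blue yellow red / red yellow blue green / blue green red yellow

(r1,c2) = red
(r1,c3) = green
(r2,c3) = yellow
(r2,c4) = red
(r3,c3) = blue
(r4,c1) = blue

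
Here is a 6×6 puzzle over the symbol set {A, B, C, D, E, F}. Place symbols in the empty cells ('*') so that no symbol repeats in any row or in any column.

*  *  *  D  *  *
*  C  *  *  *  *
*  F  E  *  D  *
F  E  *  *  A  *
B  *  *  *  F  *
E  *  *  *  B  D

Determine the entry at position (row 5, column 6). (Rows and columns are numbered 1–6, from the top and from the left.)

C

row 2 has {C}; column 5 has {A,B,D,F} — only E is left for (r2,c5).
row 6 has {B,D,E}; column 2 has {C,E,F} — only A is left for (r6,c2).
row 1 has {D}; column 2 has {A,C,E,F} — only B is left for (r1,c2).
row 1 has {B,D}; column 5 has {A,B,D,E,F} — only C is left for (r1,c5).
row 5 has {B,F}; column 2 has {A,B,C,E,F} — only D is left for (r5,c2).
row 1 has {B,C,D}; column 1 has {B,E,F} — only A is left for (r1,c1).
row 1 has {A,B,C,D}; column 3 has {E} — only F is left for (r1,c3).
row 1 has {A,B,C,D,F}; column 6 has {D} — only E is left for (r1,c6).
row 2 has {C,E}; column 1 has {A,B,E,F} — only D is left for (r2,c1).
row 3 has {D,E,F}; column 1 has {A,B,D,E,F} — only C is left for (r3,c1).
row 6 has {A,B,D,E}; column 3 has {E,F} — only C is left for (r6,c3).
row 6 has {A,B,C,D,E}; column 4 has {D} — only F is left for (r6,c4).
row 5 has {B,D,F}; column 3 has {C,E,F} — only A is left for (r5,c3).
row 5 has {A,B,D,F}; column 6 has {D,E} — only C is left for (r5,c6).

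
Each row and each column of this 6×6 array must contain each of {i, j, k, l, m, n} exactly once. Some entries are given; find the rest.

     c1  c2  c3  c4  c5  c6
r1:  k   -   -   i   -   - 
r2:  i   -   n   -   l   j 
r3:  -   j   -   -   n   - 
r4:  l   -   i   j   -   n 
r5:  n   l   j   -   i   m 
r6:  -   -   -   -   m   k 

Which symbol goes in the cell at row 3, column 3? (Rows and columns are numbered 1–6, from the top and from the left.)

k

Cell (r1,c5): row 1 has {i,k}; column 5 has {i,l,m,n} → j.
Cell (r1,c6): row 1 has {i,j,k}; column 6 has {j,k,m,n} → l.
Cell (r3,c1): row 3 has {j,n}; column 1 has {i,k,l,n} → m.
Cell (r3,c6): row 3 has {j,m,n}; column 6 has {j,k,l,m,n} → i.
Cell (r4,c5): row 4 has {i,j,l,n}; column 5 has {i,j,l,m,n} → k.
Cell (r5,c4): row 5 has {i,j,l,m,n}; column 4 has {i,j} → k.
Cell (r6,c1): row 6 has {k,m}; column 1 has {i,k,l,m,n} → j.
Cell (r6,c3): row 6 has {j,k,m}; column 3 has {i,j,n} → l.
Cell (r6,c4): row 6 has {j,k,l,m}; column 4 has {i,j,k} → n.
Cell (r1,c3): row 1 has {i,j,k,l}; column 3 has {i,j,l,n} → m.
Cell (r2,c4): row 2 has {i,j,l,n}; column 4 has {i,j,k,n} → m.
Cell (r3,c3): row 3 has {i,j,m,n}; column 3 has {i,j,l,m,n} → k.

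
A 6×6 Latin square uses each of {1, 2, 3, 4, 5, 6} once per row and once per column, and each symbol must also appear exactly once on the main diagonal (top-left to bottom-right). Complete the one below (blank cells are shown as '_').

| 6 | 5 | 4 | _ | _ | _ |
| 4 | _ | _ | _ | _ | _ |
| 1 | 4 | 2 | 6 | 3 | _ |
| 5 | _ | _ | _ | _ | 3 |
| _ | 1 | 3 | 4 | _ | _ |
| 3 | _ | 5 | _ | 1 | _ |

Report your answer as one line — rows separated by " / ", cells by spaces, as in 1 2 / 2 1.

6 5 4 3 2 1 / 4 3 1 5 6 2 / 1 4 2 6 3 5 / 5 2 6 1 4 3 / 2 1 3 4 5 6 / 3 6 5 2 1 4

At row 1, column 5: row 1 has {4,5,6}; column 5 has {1,3}; that leaves 2.
At row 1, column 6: row 1 has {2,4,5,6}; column 6 has {3}; that leaves 1.
At row 2, column 2: row 2 has {4}; column 2 has {1,4,5}; the diagonal has {2,6}; that leaves 3.
At row 3, column 6: row 3 has {1,2,3,4,6}; column 6 has {1,3}; that leaves 5.
At row 4, column 4: row 4 has {3,5}; column 4 has {4,6}; the diagonal has {2,3,6}; that leaves 1.
At row 5, column 1: row 5 has {1,3,4}; column 1 has {1,3,4,5,6}; that leaves 2.
At row 5, column 5: row 5 has {1,2,3,4}; column 5 has {1,2,3}; the diagonal has {1,2,3,6}; that leaves 5.
At row 5, column 6: row 5 has {1,2,3,4,5}; column 6 has {1,3,5}; that leaves 6.
At row 6, column 4: row 6 has {1,3,5}; column 4 has {1,4,6}; that leaves 2.
At row 6, column 6: row 6 has {1,2,3,5}; column 6 has {1,3,5,6}; the diagonal has {1,2,3,5,6}; that leaves 4.
At row 1, column 4: row 1 has {1,2,4,5,6}; column 4 has {1,2,4,6}; that leaves 3.
At row 2, column 4: row 2 has {3,4}; column 4 has {1,2,3,4,6}; that leaves 5.
At row 2, column 5: row 2 has {3,4,5}; column 5 has {1,2,3,5}; that leaves 6.
At row 2, column 6: row 2 has {3,4,5,6}; column 6 has {1,3,4,5,6}; that leaves 2.
At row 4, column 3: row 4 has {1,3,5}; column 3 has {2,3,4,5}; that leaves 6.
At row 4, column 5: row 4 has {1,3,5,6}; column 5 has {1,2,3,5,6}; that leaves 4.
At row 6, column 2: row 6 has {1,2,3,4,5}; column 2 has {1,3,4,5}; that leaves 6.
At row 2, column 3: row 2 has {2,3,4,5,6}; column 3 has {2,3,4,5,6}; that leaves 1.
At row 4, column 2: row 4 has {1,3,4,5,6}; column 2 has {1,3,4,5,6}; that leaves 2.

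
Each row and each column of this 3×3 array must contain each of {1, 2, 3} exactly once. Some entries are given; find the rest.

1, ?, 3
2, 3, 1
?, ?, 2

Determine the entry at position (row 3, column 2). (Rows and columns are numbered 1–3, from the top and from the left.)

row 1 has {1,3}; column 2 has {3} — only 2 is left for (r1,c2).
row 3 has {2}; column 1 has {1,2} — only 3 is left for (r3,c1).
row 3 has {2,3}; column 2 has {2,3} — only 1 is left for (r3,c2).

1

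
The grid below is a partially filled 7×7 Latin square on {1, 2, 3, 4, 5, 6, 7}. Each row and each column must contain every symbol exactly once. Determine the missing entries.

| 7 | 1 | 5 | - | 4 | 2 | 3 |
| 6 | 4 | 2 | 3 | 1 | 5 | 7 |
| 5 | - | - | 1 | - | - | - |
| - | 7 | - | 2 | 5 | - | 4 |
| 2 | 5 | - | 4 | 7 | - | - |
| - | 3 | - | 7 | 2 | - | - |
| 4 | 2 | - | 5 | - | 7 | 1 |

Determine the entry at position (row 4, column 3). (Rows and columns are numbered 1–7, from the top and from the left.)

6

(r1,c4) = 6
(r3,c2) = 6
(r3,c5) = 3
(r3,c6) = 4
(r3,c7) = 2
(r5,c7) = 6
(r6,c1) = 1
(r6,c6) = 6
(r6,c7) = 5
(r7,c5) = 6
(r3,c3) = 7
(r4,c1) = 3
(r4,c6) = 1
(r5,c6) = 3
(r6,c3) = 4
(r7,c3) = 3
(r4,c3) = 6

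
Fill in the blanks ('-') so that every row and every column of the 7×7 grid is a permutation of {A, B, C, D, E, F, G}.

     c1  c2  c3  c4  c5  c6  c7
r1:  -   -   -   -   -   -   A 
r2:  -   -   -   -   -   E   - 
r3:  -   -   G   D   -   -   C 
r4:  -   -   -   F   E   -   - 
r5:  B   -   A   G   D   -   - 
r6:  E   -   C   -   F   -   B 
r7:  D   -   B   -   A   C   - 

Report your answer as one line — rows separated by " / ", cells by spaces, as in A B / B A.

G F E B C D A / A B F C G E D / F E G D B A C / C A D F E B G / B C A G D F E / E D C A F G B / D G B E A C F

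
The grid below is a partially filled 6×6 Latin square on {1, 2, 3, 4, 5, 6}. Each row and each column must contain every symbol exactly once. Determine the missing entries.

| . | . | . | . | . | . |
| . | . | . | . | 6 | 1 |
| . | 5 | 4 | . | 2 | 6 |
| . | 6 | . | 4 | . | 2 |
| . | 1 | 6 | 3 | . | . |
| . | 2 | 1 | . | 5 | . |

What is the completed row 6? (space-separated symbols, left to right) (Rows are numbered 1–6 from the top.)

4 2 1 6 5 3

(r3,c4): row 3 has {2,4,5,6}; column 4 has {3,4}, so it must be 1.
(r5,c5): row 5 has {1,3,6}; column 5 has {2,5,6}, so it must be 4.
(r5,c6): row 5 has {1,3,4,6}; column 6 has {1,2,6}, so it must be 5.
(r6,c4): row 6 has {1,2,5}; column 4 has {1,3,4}, so it must be 6.
(r3,c1): row 3 has {1,2,4,5,6}; column 1 is empty so far, so it must be 3.
(r5,c1): row 5 has {1,3,4,5,6}; column 1 has {3}, so it must be 2.
(r6,c1): row 6 has {1,2,5,6}; column 1 has {2,3}, so it must be 4.
(r6,c6): row 6 has {1,2,4,5,6}; column 6 has {1,2,5,6}, so it must be 3.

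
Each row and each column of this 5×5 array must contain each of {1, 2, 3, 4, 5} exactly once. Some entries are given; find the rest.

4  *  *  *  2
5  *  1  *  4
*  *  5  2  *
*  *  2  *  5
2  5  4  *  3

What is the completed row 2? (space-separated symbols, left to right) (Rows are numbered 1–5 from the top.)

(r1,c3) = 3
(r2,c4) = 3
(r3,c5) = 1
(r5,c4) = 1
(r1,c2) = 1
(r1,c4) = 5
(r2,c2) = 2

5 2 1 3 4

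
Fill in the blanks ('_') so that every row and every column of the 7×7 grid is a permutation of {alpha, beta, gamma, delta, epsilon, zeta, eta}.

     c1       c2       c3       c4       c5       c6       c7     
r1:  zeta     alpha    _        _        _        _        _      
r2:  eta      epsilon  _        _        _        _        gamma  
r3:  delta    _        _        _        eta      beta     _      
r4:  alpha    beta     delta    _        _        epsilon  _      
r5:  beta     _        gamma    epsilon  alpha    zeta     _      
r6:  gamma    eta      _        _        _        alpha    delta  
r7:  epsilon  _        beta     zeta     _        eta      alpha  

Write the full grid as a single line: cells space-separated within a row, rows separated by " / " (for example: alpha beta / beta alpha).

(r2,c6) = delta
(r5,c2) = delta
(r5,c7) = eta
(r6,c4) = beta
(r7,c2) = gamma
(r7,c5) = delta
(r1,c6) = gamma
(r2,c4) = alpha
(r3,c2) = zeta
(r3,c4) = gamma
(r3,c7) = epsilon
(r4,c4) = eta
(r4,c7) = zeta
(r1,c4) = delta
(r1,c7) = beta
(r2,c3) = zeta
(r2,c5) = beta
(r3,c3) = alpha
(r4,c5) = gamma
(r6,c3) = epsilon
(r6,c5) = zeta
(r1,c3) = eta
(r1,c5) = epsilon

zeta alpha eta delta epsilon gamma beta / eta epsilon zeta alpha beta delta gamma / delta zeta alpha gamma eta beta epsilon / alpha beta delta eta gamma epsilon zeta / beta delta gamma epsilon alpha zeta eta / gamma eta epsilon beta zeta alpha delta / epsilon gamma beta zeta delta eta alpha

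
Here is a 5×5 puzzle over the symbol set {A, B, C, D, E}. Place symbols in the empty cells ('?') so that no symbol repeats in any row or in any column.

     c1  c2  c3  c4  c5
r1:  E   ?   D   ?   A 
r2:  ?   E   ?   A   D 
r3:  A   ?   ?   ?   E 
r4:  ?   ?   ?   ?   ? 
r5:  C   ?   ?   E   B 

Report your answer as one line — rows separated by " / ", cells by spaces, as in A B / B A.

E B D C A / B E C A D / A C B D E / D A E B C / C D A E B

Cell (r2,c1): row 2 has {A,D,E}; column 1 has {A,C,E} → B.
Cell (r2,c3): row 2 has {A,B,D,E}; column 3 has {D} → C.
Cell (r3,c3): row 3 has {A,E}; column 3 has {C,D} → B.
Cell (r4,c1): row 4 is empty so far; column 1 has {A,B,C,E} → D.
Cell (r4,c5): row 4 has {D}; column 5 has {A,B,D,E} → C.
Cell (r5,c3): row 5 has {B,C,E}; column 3 has {B,C,D} → A.
Cell (r4,c3): row 4 has {C,D}; column 3 has {A,B,C,D} → E.
Cell (r4,c4): row 4 has {C,D,E}; column 4 has {A,E} → B.
Cell (r5,c2): row 5 has {A,B,C,E}; column 2 has {E} → D.
Cell (r1,c4): row 1 has {A,D,E}; column 4 has {A,B,E} → C.
Cell (r3,c2): row 3 has {A,B,E}; column 2 has {D,E} → C.
Cell (r3,c4): row 3 has {A,B,C,E}; column 4 has {A,B,C,E} → D.
Cell (r4,c2): row 4 has {B,C,D,E}; column 2 has {C,D,E} → A.
Cell (r1,c2): row 1 has {A,C,D,E}; column 2 has {A,C,D,E} → B.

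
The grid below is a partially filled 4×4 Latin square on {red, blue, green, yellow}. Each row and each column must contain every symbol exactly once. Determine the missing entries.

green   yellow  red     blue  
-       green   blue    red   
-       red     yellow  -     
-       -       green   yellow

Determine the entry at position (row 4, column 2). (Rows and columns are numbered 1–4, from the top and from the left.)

blue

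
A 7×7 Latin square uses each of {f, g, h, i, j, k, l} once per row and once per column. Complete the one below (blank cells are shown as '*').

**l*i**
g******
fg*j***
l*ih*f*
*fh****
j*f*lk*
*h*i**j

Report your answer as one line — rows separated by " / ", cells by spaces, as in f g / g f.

h j l k i g f / g l j f k h i / f g k j h i l / l k i h j f g / i f h l g j k / j i f g l k h / k h g i f l j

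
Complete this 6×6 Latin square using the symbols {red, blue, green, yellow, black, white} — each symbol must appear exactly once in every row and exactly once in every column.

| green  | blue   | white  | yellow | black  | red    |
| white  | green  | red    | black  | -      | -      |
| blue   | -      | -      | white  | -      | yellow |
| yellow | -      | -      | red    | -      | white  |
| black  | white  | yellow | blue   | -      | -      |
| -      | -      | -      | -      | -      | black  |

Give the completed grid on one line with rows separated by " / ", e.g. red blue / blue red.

At row 2, column 6: row 2 has {red,green,black,white}; column 6 has {red,yellow,black,white}; that leaves blue.
At row 4, column 2: row 4 has {red,yellow,white}; column 2 has {blue,green,white}; that leaves black.
At row 5, column 6: row 5 has {blue,yellow,black,white}; column 6 has {red,blue,yellow,black,white}; that leaves green.
At row 6, column 1: row 6 has {black}; column 1 has {blue,green,yellow,black,white}; that leaves red.
At row 6, column 2: row 6 has {red,black}; column 2 has {blue,green,black,white}; that leaves yellow.
At row 6, column 4: row 6 has {red,yellow,black}; column 4 has {red,blue,yellow,black,white}; that leaves green.
At row 2, column 5: row 2 has {red,blue,green,black,white}; column 5 has {black}; that leaves yellow.
At row 3, column 2: row 3 has {blue,yellow,white}; column 2 has {blue,green,yellow,black,white}; that leaves red.
At row 3, column 5: row 3 has {red,blue,yellow,white}; column 5 has {yellow,black}; that leaves green.
At row 4, column 5: row 4 has {red,yellow,black,white}; column 5 has {green,yellow,black}; that leaves blue.
At row 5, column 5: row 5 has {blue,green,yellow,black,white}; column 5 has {blue,green,yellow,black}; that leaves red.
At row 6, column 3: row 6 has {red,green,yellow,black}; column 3 has {red,yellow,white}; that leaves blue.
At row 6, column 5: row 6 has {red,blue,green,yellow,black}; column 5 has {red,blue,green,yellow,black}; that leaves white.
At row 3, column 3: row 3 has {red,blue,green,yellow,white}; column 3 has {red,blue,yellow,white}; that leaves black.
At row 4, column 3: row 4 has {red,blue,yellow,black,white}; column 3 has {red,blue,yellow,black,white}; that leaves green.

green blue white yellow black red / white green red black yellow blue / blue red black white green yellow / yellow black green red blue white / black white yellow blue red green / red yellow blue green white black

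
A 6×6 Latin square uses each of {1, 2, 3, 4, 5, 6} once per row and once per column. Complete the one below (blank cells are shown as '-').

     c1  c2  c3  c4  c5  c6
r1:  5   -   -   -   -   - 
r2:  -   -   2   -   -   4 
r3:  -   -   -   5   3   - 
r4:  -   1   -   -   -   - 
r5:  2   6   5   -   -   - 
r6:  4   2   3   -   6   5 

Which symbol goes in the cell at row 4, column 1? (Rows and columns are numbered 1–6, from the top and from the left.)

6

Cell (r3,c2): row 3 has {3,5}; column 2 has {1,2,6} → 4.
Cell (r6,c4): row 6 has {2,3,4,5,6}; column 4 has {5} → 1.
Cell (r1,c2): row 1 has {5}; column 2 has {1,2,4,6} → 3.
Cell (r2,c2): row 2 has {2,4}; column 2 has {1,2,3,4,6} → 5.
Cell (r2,c5): row 2 has {2,4,5}; column 5 has {3,6} → 1.
Cell (r5,c5): row 5 has {2,5,6}; column 5 has {1,3,6} → 4.
Cell (r1,c5): row 1 has {3,5}; column 5 has {1,3,4,6} → 2.
Cell (r4,c5): row 4 has {1}; column 5 has {1,2,3,4,6} → 5.
Cell (r5,c4): row 5 has {2,4,5,6}; column 4 has {1,5} → 3.
Cell (r5,c6): row 5 has {2,3,4,5,6}; column 6 has {4,5} → 1.
Cell (r1,c6): row 1 has {2,3,5}; column 6 has {1,4,5} → 6.
Cell (r2,c4): row 2 has {1,2,4,5}; column 4 has {1,3,5} → 6.
Cell (r3,c6): row 3 has {3,4,5}; column 6 has {1,4,5,6} → 2.
Cell (r4,c6): row 4 has {1,5}; column 6 has {1,2,4,5,6} → 3.
Cell (r1,c4): row 1 has {2,3,5,6}; column 4 has {1,3,5,6} → 4.
Cell (r2,c1): row 2 has {1,2,4,5,6}; column 1 has {2,4,5} → 3.
Cell (r4,c1): row 4 has {1,3,5}; column 1 has {2,3,4,5} → 6.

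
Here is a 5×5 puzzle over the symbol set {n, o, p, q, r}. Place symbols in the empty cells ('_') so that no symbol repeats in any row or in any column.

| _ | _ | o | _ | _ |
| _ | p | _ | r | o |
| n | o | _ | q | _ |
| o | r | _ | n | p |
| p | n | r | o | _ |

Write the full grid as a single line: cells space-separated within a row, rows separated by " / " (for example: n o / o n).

r q o p n / q p n r o / n o p q r / o r q n p / p n r o q

(r1,c2) = q
(r1,c4) = p
(r2,c1) = q
(r2,c3) = n
(r3,c3) = p
(r3,c5) = r
(r4,c3) = q
(r5,c5) = q
(r1,c1) = r
(r1,c5) = n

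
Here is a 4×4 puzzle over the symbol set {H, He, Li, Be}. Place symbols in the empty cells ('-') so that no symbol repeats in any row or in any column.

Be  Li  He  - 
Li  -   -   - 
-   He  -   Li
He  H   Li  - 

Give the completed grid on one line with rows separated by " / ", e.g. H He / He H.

Be Li He H / Li Be H He / H He Be Li / He H Li Be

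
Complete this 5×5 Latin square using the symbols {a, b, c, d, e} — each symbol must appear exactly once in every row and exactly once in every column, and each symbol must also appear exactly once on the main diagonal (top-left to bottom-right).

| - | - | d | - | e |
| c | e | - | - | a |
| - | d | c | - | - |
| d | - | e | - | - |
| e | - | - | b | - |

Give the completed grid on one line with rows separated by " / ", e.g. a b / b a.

b a d c e / c e b d a / a d c e b / d b e a c / e c a b d

(r2,c3) = b
(r2,c4) = d
(r3,c5) = b
(r4,c4) = a
(r4,c5) = c
(r5,c3) = a
(r5,c5) = d
(r1,c1) = b
(r1,c4) = c
(r3,c1) = a
(r3,c4) = e
(r4,c2) = b
(r5,c2) = c
(r1,c2) = a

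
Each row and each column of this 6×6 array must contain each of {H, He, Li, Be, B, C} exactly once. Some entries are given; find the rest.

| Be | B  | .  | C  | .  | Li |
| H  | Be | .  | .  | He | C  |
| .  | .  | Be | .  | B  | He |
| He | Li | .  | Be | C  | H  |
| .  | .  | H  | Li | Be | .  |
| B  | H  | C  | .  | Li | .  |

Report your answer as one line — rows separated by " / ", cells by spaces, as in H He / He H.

Be B He C H Li / H Be Li B He C / Li C Be H B He / He Li B Be C H / C He H Li Be B / B H C He Li Be

Cell (r1,c3): row 1 has {Li,Be,B,C}; column 3 has {H,Be,C} → He.
Cell (r1,c5): row 1 has {He,Li,Be,B,C}; column 5 has {He,Li,Be,B,C} → H.
Cell (r2,c4): row 2 has {H,He,Be,C}; column 4 has {Li,Be,C} → B.
Cell (r3,c2): row 3 has {He,Be,B}; column 2 has {H,Li,Be,B} → C.
Cell (r3,c4): row 3 has {He,Be,B,C}; column 4 has {Li,Be,B,C} → H.
Cell (r4,c3): row 4 has {H,He,Li,Be,C}; column 3 has {H,He,Be,C} → B.
Cell (r5,c1): row 5 has {H,Li,Be}; column 1 has {H,He,Be,B} → C.
Cell (r5,c2): row 5 has {H,Li,Be,C}; column 2 has {H,Li,Be,B,C} → He.
Cell (r5,c6): row 5 has {H,He,Li,Be,C}; column 6 has {H,He,Li,C} → B.
Cell (r6,c4): row 6 has {H,Li,B,C}; column 4 has {H,Li,Be,B,C} → He.
Cell (r6,c6): row 6 has {H,He,Li,B,C}; column 6 has {H,He,Li,B,C} → Be.
Cell (r2,c3): row 2 has {H,He,Be,B,C}; column 3 has {H,He,Be,B,C} → Li.
Cell (r3,c1): row 3 has {H,He,Be,B,C}; column 1 has {H,He,Be,B,C} → Li.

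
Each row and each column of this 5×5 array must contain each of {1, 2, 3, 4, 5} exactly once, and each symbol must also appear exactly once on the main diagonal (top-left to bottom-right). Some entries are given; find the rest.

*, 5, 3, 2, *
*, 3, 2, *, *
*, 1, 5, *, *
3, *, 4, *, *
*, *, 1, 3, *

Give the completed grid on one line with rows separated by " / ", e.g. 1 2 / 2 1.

4 5 3 2 1 / 1 3 2 5 4 / 2 1 5 4 3 / 3 2 4 1 5 / 5 4 1 3 2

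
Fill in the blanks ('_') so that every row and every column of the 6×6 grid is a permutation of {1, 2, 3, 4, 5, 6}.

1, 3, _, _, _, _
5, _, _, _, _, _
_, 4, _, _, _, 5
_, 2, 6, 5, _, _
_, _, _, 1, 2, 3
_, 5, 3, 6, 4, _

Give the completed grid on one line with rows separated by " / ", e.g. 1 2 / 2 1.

1 3 2 4 5 6 / 5 1 4 3 6 2 / 6 4 1 2 3 5 / 3 2 6 5 1 4 / 4 6 5 1 2 3 / 2 5 3 6 4 1

(r5,c2) = 6
(r6,c1) = 2
(r6,c6) = 1
(r2,c2) = 1
(r4,c6) = 4
(r5,c1) = 4
(r5,c3) = 5
(r4,c1) = 3
(r4,c5) = 1
(r3,c1) = 6
(r3,c5) = 3
(r2,c5) = 6
(r2,c6) = 2
(r3,c4) = 2
(r1,c4) = 4
(r1,c5) = 5
(r1,c6) = 6
(r2,c3) = 4
(r2,c4) = 3
(r3,c3) = 1
(r1,c3) = 2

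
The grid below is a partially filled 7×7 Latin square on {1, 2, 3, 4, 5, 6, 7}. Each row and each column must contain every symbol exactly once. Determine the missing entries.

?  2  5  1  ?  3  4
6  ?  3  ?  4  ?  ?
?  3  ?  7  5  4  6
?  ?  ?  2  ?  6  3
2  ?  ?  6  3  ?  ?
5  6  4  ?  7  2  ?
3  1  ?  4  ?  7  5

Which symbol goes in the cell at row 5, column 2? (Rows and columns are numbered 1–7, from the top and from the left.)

(r1,c1) = 7
(r1,c5) = 6
(r2,c4) = 5
(r2,c6) = 1
(r3,c1) = 1
(r3,c3) = 2
(r4,c1) = 4
(r4,c5) = 1
(r5,c6) = 5
(r6,c4) = 3
(r6,c7) = 1
(r7,c3) = 6
(r7,c5) = 2
(r2,c2) = 7
(r2,c7) = 2
(r4,c2) = 5
(r4,c3) = 7
(r5,c2) = 4

4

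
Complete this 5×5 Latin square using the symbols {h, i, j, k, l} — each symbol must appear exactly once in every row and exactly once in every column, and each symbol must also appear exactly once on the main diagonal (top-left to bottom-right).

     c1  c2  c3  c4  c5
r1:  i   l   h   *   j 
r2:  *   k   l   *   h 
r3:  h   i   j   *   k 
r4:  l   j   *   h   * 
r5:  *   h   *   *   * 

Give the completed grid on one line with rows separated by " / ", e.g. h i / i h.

i l h k j / j k l i h / h i j l k / l j k h i / k h i j l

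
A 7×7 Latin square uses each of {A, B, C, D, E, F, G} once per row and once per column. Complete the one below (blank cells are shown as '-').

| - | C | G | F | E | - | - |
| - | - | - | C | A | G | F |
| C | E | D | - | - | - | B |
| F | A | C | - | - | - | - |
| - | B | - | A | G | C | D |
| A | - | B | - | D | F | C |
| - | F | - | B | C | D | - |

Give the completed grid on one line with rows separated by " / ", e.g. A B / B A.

D C G F E B A / B D E C A G F / C E D G F A B / F A C D B E G / E B F A G C D / A G B E D F C / G F A B C D E

At row 1, column 7: row 1 has {C,E,F,G}; column 7 has {B,C,D,F}; that leaves A.
At row 2, column 2: row 2 has {A,C,F,G}; column 2 has {A,B,C,E,F}; that leaves D.
At row 2, column 3: row 2 has {A,C,D,F,G}; column 3 has {B,C,D,G}; that leaves E.
At row 3, column 4: row 3 has {B,C,D,E}; column 4 has {A,B,C,F}; that leaves G.
At row 3, column 5: row 3 has {B,C,D,E,G}; column 5 has {A,C,D,E,G}; that leaves F.
At row 3, column 6: row 3 has {B,C,D,E,F,G}; column 6 has {C,D,F,G}; that leaves A.
At row 4, column 5: row 4 has {A,C,F}; column 5 has {A,C,D,E,F,G}; that leaves B.
At row 4, column 6: row 4 has {A,B,C,F}; column 6 has {A,C,D,F,G}; that leaves E.
At row 4, column 7: row 4 has {A,B,C,E,F}; column 7 has {A,B,C,D,F}; that leaves G.
At row 5, column 1: row 5 has {A,B,C,D,G}; column 1 has {A,C,F}; that leaves E.
At row 5, column 3: row 5 has {A,B,C,D,E,G}; column 3 has {B,C,D,E,G}; that leaves F.
At row 6, column 2: row 6 has {A,B,C,D,F}; column 2 has {A,B,C,D,E,F}; that leaves G.
At row 6, column 4: row 6 has {A,B,C,D,F,G}; column 4 has {A,B,C,F,G}; that leaves E.
At row 7, column 1: row 7 has {B,C,D,F}; column 1 has {A,C,E,F}; that leaves G.
At row 7, column 3: row 7 has {B,C,D,F,G}; column 3 has {B,C,D,E,F,G}; that leaves A.
At row 7, column 7: row 7 has {A,B,C,D,F,G}; column 7 has {A,B,C,D,F,G}; that leaves E.
At row 1, column 6: row 1 has {A,C,E,F,G}; column 6 has {A,C,D,E,F,G}; that leaves B.
At row 2, column 1: row 2 has {A,C,D,E,F,G}; column 1 has {A,C,E,F,G}; that leaves B.
At row 4, column 4: row 4 has {A,B,C,E,F,G}; column 4 has {A,B,C,E,F,G}; that leaves D.
At row 1, column 1: row 1 has {A,B,C,E,F,G}; column 1 has {A,B,C,E,F,G}; that leaves D.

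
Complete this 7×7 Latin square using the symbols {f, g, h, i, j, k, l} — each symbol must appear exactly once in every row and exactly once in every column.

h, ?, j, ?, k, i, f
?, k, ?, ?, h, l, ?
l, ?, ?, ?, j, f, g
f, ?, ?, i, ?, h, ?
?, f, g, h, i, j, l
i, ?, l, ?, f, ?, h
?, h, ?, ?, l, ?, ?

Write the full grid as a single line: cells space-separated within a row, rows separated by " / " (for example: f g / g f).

h g j l k i f / g k f j h l i / l i h k j f g / f l k i g h j / k f g h i j l / i j l g f k h / j h i f l g k

row 3 has {f,g,j,l}; column 2 has {f,h,k} — only i is left for (r3,c2).
row 3 has {f,g,i,j,l}; column 4 has {h,i} — only k is left for (r3,c4).
row 4 has {f,h,i}; column 3 has {g,j,l} — only k is left for (r4,c3).
row 4 has {f,h,i,k}; column 5 has {f,h,i,j,k,l} — only g is left for (r4,c5).
row 4 has {f,g,h,i,k}; column 7 has {f,g,h,l} — only j is left for (r4,c7).
row 5 has {f,g,h,i,j,l}; column 1 has {f,h,i,l} — only k is left for (r5,c1).
row 2 has {h,k,l}; column 7 has {f,g,h,j,l} — only i is left for (r2,c7).
row 3 has {f,g,i,j,k,l}; column 3 has {g,j,k,l} — only h is left for (r3,c3).
row 4 has {f,g,h,i,j,k}; column 2 has {f,h,i,k} — only l is left for (r4,c2).
row 7 has {h,l}; column 7 has {f,g,h,i,j,l} — only k is left for (r7,c7).
row 1 has {f,h,i,j,k}; column 2 has {f,h,i,k,l} — only g is left for (r1,c2).
row 1 has {f,g,h,i,j,k}; column 4 has {h,i,k} — only l is left for (r1,c4).
row 2 has {h,i,k,l}; column 3 has {g,h,j,k,l} — only f is left for (r2,c3).
row 6 has {f,h,i,l}; column 2 has {f,g,h,i,k,l} — only j is left for (r6,c2).
row 6 has {f,h,i,j,l}; column 4 has {h,i,k,l} — only g is left for (r6,c4).
row 6 has {f,g,h,i,j,l}; column 6 has {f,h,i,j,l} — only k is left for (r6,c6).
row 7 has {h,k,l}; column 3 has {f,g,h,j,k,l} — only i is left for (r7,c3).
row 7 has {h,i,k,l}; column 6 has {f,h,i,j,k,l} — only g is left for (r7,c6).
row 2 has {f,h,i,k,l}; column 4 has {g,h,i,k,l} — only j is left for (r2,c4).
row 7 has {g,h,i,k,l}; column 1 has {f,h,i,k,l} — only j is left for (r7,c1).
row 7 has {g,h,i,j,k,l}; column 4 has {g,h,i,j,k,l} — only f is left for (r7,c4).
row 2 has {f,h,i,j,k,l}; column 1 has {f,h,i,j,k,l} — only g is left for (r2,c1).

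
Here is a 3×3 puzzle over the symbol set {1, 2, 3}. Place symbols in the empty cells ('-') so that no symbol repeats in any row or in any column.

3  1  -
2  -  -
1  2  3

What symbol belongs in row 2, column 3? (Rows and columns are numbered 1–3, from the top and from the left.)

(r1,c3) = 2
(r2,c2) = 3
(r2,c3) = 1

1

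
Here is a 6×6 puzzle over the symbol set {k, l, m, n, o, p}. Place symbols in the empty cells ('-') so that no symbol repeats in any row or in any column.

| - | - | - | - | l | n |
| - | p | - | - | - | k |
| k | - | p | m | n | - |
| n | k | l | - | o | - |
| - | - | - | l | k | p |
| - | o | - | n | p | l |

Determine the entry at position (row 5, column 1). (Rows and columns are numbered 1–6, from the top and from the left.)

o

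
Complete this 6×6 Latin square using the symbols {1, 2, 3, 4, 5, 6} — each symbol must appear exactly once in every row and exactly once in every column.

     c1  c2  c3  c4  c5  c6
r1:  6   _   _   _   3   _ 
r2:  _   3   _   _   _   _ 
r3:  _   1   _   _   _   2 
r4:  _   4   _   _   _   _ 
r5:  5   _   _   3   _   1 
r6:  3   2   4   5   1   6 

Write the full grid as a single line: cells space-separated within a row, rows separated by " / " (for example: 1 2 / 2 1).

6 5 1 2 3 4 / 1 3 6 4 2 5 / 4 1 3 6 5 2 / 2 4 5 1 6 3 / 5 6 2 3 4 1 / 3 2 4 5 1 6

(r1,c2) = 5
(r1,c6) = 4
(r2,c6) = 5
(r3,c1) = 4
(r3,c4) = 6
(r3,c5) = 5
(r4,c6) = 3
(r5,c2) = 6
(r5,c3) = 2
(r5,c5) = 4
(r1,c3) = 1
(r1,c4) = 2
(r2,c3) = 6
(r2,c5) = 2
(r3,c3) = 3
(r4,c3) = 5
(r4,c4) = 1
(r4,c5) = 6
(r2,c1) = 1
(r2,c4) = 4
(r4,c1) = 2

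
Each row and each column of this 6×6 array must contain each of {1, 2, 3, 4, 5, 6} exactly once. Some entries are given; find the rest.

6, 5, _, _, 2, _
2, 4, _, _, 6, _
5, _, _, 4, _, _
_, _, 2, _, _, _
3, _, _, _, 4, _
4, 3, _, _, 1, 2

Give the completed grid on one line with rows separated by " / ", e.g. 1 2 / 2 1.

At row 3, column 5: row 3 has {4,5}; column 5 has {1,2,4,6}; that leaves 3.
At row 4, column 1: row 4 has {2}; column 1 has {2,3,4,5,6}; that leaves 1.
At row 4, column 2: row 4 has {1,2}; column 2 has {3,4,5}; that leaves 6.
At row 4, column 5: row 4 has {1,2,6}; column 5 has {1,2,3,4,6}; that leaves 5.
At row 4, column 4: row 4 has {1,2,5,6}; column 4 has {4}; that leaves 3.
At row 4, column 6: row 4 has {1,2,3,5,6}; column 6 has {2}; that leaves 4.
At row 1, column 4: row 1 has {2,5,6}; column 4 has {3,4}; that leaves 1.
At row 1, column 6: row 1 has {1,2,5,6}; column 6 has {2,4}; that leaves 3.
At row 2, column 4: row 2 has {2,4,6}; column 4 has {1,3,4}; that leaves 5.
At row 2, column 6: row 2 has {2,4,5,6}; column 6 has {2,3,4}; that leaves 1.
At row 3, column 6: row 3 has {3,4,5}; column 6 has {1,2,3,4}; that leaves 6.
At row 5, column 6: row 5 has {3,4}; column 6 has {1,2,3,4,6}; that leaves 5.
At row 6, column 4: row 6 has {1,2,3,4}; column 4 has {1,3,4,5}; that leaves 6.
At row 1, column 3: row 1 has {1,2,3,5,6}; column 3 has {2}; that leaves 4.
At row 2, column 3: row 2 has {1,2,4,5,6}; column 3 has {2,4}; that leaves 3.
At row 3, column 3: row 3 has {3,4,5,6}; column 3 has {2,3,4}; that leaves 1.
At row 5, column 3: row 5 has {3,4,5}; column 3 has {1,2,3,4}; that leaves 6.
At row 5, column 4: row 5 has {3,4,5,6}; column 4 has {1,3,4,5,6}; that leaves 2.
At row 6, column 3: row 6 has {1,2,3,4,6}; column 3 has {1,2,3,4,6}; that leaves 5.
At row 3, column 2: row 3 has {1,3,4,5,6}; column 2 has {3,4,5,6}; that leaves 2.
At row 5, column 2: row 5 has {2,3,4,5,6}; column 2 has {2,3,4,5,6}; that leaves 1.

6 5 4 1 2 3 / 2 4 3 5 6 1 / 5 2 1 4 3 6 / 1 6 2 3 5 4 / 3 1 6 2 4 5 / 4 3 5 6 1 2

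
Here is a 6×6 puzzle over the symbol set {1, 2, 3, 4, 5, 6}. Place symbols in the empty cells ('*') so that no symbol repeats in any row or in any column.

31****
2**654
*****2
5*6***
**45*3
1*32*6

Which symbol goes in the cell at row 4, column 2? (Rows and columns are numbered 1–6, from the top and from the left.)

4

(r1,c4) = 4
(r1,c6) = 5
(r2,c2) = 3
(r2,c3) = 1
(r3,c3) = 5
(r4,c6) = 1
(r5,c1) = 6
(r5,c2) = 2
(r5,c5) = 1
(r6,c5) = 4
(r1,c3) = 2
(r1,c5) = 6
(r3,c1) = 4
(r3,c2) = 6
(r3,c5) = 3
(r4,c2) = 4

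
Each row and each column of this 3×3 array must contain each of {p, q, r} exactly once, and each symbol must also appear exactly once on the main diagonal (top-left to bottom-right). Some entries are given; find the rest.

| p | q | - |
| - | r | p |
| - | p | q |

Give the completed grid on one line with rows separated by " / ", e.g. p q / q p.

p q r / q r p / r p q

Cell (r1,c3): row 1 has {p,q}; column 3 has {p,q} → r.
Cell (r2,c1): row 2 has {p,r}; column 1 has {p} → q.
Cell (r3,c1): row 3 has {p,q}; column 1 has {p,q} → r.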